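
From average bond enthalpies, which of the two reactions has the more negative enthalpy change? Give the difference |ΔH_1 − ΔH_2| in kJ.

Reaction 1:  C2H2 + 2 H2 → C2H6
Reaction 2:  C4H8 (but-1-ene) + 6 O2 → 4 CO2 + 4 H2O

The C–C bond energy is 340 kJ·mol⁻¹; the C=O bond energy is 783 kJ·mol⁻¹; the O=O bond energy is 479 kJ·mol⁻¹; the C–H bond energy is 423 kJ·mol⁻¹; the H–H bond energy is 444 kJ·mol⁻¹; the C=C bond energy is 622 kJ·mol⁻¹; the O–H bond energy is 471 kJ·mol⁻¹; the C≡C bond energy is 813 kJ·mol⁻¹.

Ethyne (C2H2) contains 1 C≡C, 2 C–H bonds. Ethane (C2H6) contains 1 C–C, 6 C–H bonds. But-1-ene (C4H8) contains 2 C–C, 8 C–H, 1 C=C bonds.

Reaction 2, by 2141 kJ

Reaction 1:
  Bonds broken (reactants):
    C≡C: 1 × 813 = 813
    C–H: 2 × 423 = 846
    H–H: 2 × 444 = 888
    Σ(broken) = 2547 kJ
  Bonds formed (products):
    C–C: 1 × 340 = 340
    C–H: 6 × 423 = 2538
    Σ(formed) = 2878 kJ
  ΔH_1 = 2547 − 2878 = −331 kJ
Reaction 2:
  Bonds broken (reactants):
    C–C: 2 × 340 = 680
    C–H: 8 × 423 = 3384
    C=C: 1 × 622 = 622
    O=O: 6 × 479 = 2874
    Σ(broken) = 7560 kJ
  Bonds formed (products):
    C=O: 8 × 783 = 6264
    O–H: 8 × 471 = 3768
    Σ(formed) = 10032 kJ
  ΔH_2 = 7560 − 10032 = −2472 kJ
ΔH_1 − ΔH_2 = +2141 kJ, so reaction 2 has the more negative ΔH; |ΔH_1 − ΔH_2| = 2141 kJ.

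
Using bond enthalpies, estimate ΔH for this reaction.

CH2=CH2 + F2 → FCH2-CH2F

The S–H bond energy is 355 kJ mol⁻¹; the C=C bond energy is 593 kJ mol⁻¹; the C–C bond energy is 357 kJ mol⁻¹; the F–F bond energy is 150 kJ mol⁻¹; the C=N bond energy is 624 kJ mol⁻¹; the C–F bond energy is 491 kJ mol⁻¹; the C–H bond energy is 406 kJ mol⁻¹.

ΔH ≈ −596 kJ

Bonds broken (reactants):
  C–H: 4 × 406 = 1624
  C=C: 1 × 593 = 593
  F–F: 1 × 150 = 150
  Σ(broken) = 2367 kJ
Bonds formed (products):
  C–C: 1 × 357 = 357
  C–F: 2 × 491 = 982
  C–H: 4 × 406 = 1624
  Σ(formed) = 2963 kJ
ΔH = Σ(broken) − Σ(formed) = 2367 − 2963 = −596 kJ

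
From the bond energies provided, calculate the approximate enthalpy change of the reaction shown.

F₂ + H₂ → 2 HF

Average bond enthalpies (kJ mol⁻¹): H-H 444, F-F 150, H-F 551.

ΔH ≈ −508 kJ

Bonds broken (reactants):
  F-F: 1 × 150 = 150
  H-H: 1 × 444 = 444
  Σ(broken) = 594 kJ
Bonds formed (products):
  H-F: 2 × 551 = 1102
  Σ(formed) = 1102 kJ
ΔH = Σ(broken) − Σ(formed) = 594 − 1102 = −508 kJ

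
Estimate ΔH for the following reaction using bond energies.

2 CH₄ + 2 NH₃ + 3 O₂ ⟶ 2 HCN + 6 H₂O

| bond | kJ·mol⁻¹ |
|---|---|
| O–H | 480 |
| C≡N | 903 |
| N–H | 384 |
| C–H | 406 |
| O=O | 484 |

ΔH ≈ −1374 kJ

Bonds broken (reactants):
  C–H: 8 × 406 = 3248
  N–H: 6 × 384 = 2304
  O=O: 3 × 484 = 1452
  Σ(broken) = 7004 kJ
Bonds formed (products):
  C≡N: 2 × 903 = 1806
  C–H: 2 × 406 = 812
  O–H: 12 × 480 = 5760
  Σ(formed) = 8378 kJ
ΔH = Σ(broken) − Σ(formed) = 7004 − 8378 = −1374 kJ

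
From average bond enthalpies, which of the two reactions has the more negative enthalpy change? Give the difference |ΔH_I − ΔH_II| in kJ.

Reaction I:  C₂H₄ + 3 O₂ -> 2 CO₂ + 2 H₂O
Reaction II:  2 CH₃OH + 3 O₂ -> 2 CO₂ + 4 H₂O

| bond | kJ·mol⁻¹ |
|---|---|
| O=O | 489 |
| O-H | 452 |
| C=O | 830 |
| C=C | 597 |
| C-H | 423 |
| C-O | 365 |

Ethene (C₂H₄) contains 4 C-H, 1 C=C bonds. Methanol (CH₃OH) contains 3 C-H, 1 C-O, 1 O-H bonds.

Reaction I, by 75 kJ

Reaction I:
  Bonds broken (reactants):
    C-H: 4 × 423 = 1692
    C=C: 1 × 597 = 597
    O=O: 3 × 489 = 1467
    Σ(broken) = 3756 kJ
  Bonds formed (products):
    C=O: 4 × 830 = 3320
    O-H: 4 × 452 = 1808
    Σ(formed) = 5128 kJ
  ΔH_I = 3756 − 5128 = −1372 kJ
Reaction II:
  Bonds broken (reactants):
    C-H: 6 × 423 = 2538
    C-O: 2 × 365 = 730
    O-H: 2 × 452 = 904
    O=O: 3 × 489 = 1467
    Σ(broken) = 5639 kJ
  Bonds formed (products):
    C=O: 4 × 830 = 3320
    O-H: 8 × 452 = 3616
    Σ(formed) = 6936 kJ
  ΔH_II = 5639 − 6936 = −1297 kJ
ΔH_I − ΔH_II = −75 kJ, so reaction I has the more negative ΔH; |ΔH_I − ΔH_II| = 75 kJ.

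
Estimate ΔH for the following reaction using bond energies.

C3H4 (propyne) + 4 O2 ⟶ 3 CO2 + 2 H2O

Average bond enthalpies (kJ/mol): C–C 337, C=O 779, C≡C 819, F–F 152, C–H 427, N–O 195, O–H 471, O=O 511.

Bonds broken (reactants):
  C≡C: 1 × 819 = 819
  C–C: 1 × 337 = 337
  C–H: 4 × 427 = 1708
  O=O: 4 × 511 = 2044
  Σ(broken) = 4908 kJ
Bonds formed (products):
  C=O: 6 × 779 = 4674
  O–H: 4 × 471 = 1884
  Σ(formed) = 6558 kJ
ΔH = Σ(broken) − Σ(formed) = 4908 − 6558 = −1650 kJ

ΔH ≈ −1650 kJ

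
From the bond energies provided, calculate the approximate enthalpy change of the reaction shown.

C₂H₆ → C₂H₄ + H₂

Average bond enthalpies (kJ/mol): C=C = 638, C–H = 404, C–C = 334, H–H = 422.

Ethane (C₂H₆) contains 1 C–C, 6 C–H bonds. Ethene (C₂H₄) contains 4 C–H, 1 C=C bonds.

ΔH ≈ +82 kJ

Bonds broken (reactants):
  C–C: 1 × 334 = 334
  C–H: 6 × 404 = 2424
  Σ(broken) = 2758 kJ
Bonds formed (products):
  C–H: 4 × 404 = 1616
  C=C: 1 × 638 = 638
  H–H: 1 × 422 = 422
  Σ(formed) = 2676 kJ
ΔH = Σ(broken) − Σ(formed) = 2758 − 2676 = +82 kJ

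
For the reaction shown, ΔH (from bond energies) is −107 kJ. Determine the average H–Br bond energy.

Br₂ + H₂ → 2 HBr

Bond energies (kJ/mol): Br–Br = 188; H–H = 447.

D(H–Br) ≈ 371 kJ/mol

Let D be the H–Br bond energy.
Σ(broken) = 1×188 + 1×447 = 635
Σ(formed) = 2×D = 2D
ΔH = Σ(broken) − Σ(formed) = (635) − (2D) = +635 − 2D
Setting this equal to −107 kJ gives 2D = 742, so D = 371 kJ/mol.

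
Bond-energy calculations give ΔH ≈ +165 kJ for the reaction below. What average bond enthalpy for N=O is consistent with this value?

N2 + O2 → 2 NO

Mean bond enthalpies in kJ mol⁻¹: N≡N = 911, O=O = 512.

Let D be the N=O bond energy.
Σ(broken) = 1×911 + 1×512 = 1423
Σ(formed) = 2×D = 2D
ΔH = Σ(broken) − Σ(formed) = (1423) − (2D) = +1423 − 2D
Setting this equal to +165 kJ gives 2D = 1258, so D = 629 kJ/mol.

D(N=O) ≈ 629 kJ/mol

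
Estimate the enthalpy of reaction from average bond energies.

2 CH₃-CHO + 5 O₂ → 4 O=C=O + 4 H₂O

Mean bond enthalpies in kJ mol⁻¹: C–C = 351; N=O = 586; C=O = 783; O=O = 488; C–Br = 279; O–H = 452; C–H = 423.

Bonds broken (reactants):
  C–C: 2 × 351 = 702
  C–H: 8 × 423 = 3384
  C=O: 2 × 783 = 1566
  O=O: 5 × 488 = 2440
  Σ(broken) = 8092 kJ
Bonds formed (products):
  C=O: 8 × 783 = 6264
  O–H: 8 × 452 = 3616
  Σ(formed) = 9880 kJ
ΔH = Σ(broken) − Σ(formed) = 8092 − 9880 = −1788 kJ

ΔH ≈ −1788 kJ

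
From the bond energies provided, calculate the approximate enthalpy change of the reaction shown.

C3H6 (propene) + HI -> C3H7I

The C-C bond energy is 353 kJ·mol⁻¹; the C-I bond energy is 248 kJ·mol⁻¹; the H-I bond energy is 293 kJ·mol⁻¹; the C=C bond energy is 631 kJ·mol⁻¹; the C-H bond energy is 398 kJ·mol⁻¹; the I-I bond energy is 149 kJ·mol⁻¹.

Bonds broken (reactants):
  C-C: 1 × 353 = 353
  C-H: 6 × 398 = 2388
  C=C: 1 × 631 = 631
  H-I: 1 × 293 = 293
  Σ(broken) = 3665 kJ
Bonds formed (products):
  C-C: 2 × 353 = 706
  C-H: 7 × 398 = 2786
  C-I: 1 × 248 = 248
  Σ(formed) = 3740 kJ
ΔH = Σ(broken) − Σ(formed) = 3665 − 3740 = −75 kJ

ΔH ≈ −75 kJ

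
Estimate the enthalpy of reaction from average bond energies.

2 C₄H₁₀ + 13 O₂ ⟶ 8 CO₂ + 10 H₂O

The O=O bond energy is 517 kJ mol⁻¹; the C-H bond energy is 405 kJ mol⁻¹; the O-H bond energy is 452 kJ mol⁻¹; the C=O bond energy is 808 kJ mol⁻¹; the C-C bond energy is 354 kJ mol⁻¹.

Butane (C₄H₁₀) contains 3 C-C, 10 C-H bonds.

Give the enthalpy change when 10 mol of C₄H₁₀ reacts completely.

ΔH = −25115 kJ

Bonds broken (reactants):
  C-C: 6 × 354 = 2124
  C-H: 20 × 405 = 8100
  O=O: 13 × 517 = 6721
  Σ(broken) = 16945 kJ
Bonds formed (products):
  C=O: 16 × 808 = 12928
  O-H: 20 × 452 = 9040
  Σ(formed) = 21968 kJ
ΔH = Σ(broken) − Σ(formed) = 16945 − 21968 = −5023 kJ
For 5× the reaction as written: 5 × (−5023) = −25115 kJ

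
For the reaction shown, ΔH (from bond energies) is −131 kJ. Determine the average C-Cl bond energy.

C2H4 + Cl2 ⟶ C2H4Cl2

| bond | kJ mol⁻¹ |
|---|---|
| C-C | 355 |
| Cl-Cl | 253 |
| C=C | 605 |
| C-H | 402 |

Let D be the C-Cl bond energy.
Σ(broken) = 4×402 + 1×605 + 1×253 = 2466
Σ(formed) = 1×355 + 2×D + 4×402 = 1963 + 2D
ΔH = Σ(broken) − Σ(formed) = (2466) − (1963 + 2D) = +503 − 2D
Setting this equal to −131 kJ gives 2D = 634, so D = 317 kJ/mol.

D(C-Cl) ≈ 317 kJ/mol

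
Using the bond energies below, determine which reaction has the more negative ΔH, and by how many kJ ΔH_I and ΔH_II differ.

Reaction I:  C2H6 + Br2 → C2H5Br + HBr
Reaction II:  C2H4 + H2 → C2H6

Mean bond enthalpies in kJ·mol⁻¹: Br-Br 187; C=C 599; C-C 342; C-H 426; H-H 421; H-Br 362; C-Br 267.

Reaction I:
  Bonds broken (reactants):
    Br-Br: 1 × 187 = 187
    C-C: 1 × 342 = 342
    C-H: 6 × 426 = 2556
    Σ(broken) = 3085 kJ
  Bonds formed (products):
    C-Br: 1 × 267 = 267
    C-C: 1 × 342 = 342
    C-H: 5 × 426 = 2130
    H-Br: 1 × 362 = 362
    Σ(formed) = 3101 kJ
  ΔH_I = 3085 − 3101 = −16 kJ
Reaction II:
  Bonds broken (reactants):
    C-H: 4 × 426 = 1704
    C=C: 1 × 599 = 599
    H-H: 1 × 421 = 421
    Σ(broken) = 2724 kJ
  Bonds formed (products):
    C-C: 1 × 342 = 342
    C-H: 6 × 426 = 2556
    Σ(formed) = 2898 kJ
  ΔH_II = 2724 − 2898 = −174 kJ
ΔH_I − ΔH_II = +158 kJ, so reaction II has the more negative ΔH; |ΔH_I − ΔH_II| = 158 kJ.

Reaction II, by 158 kJ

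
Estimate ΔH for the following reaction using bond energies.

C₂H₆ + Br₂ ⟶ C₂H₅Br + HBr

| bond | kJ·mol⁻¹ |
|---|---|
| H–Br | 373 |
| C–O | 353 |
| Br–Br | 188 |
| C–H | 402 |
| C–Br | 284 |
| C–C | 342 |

Bonds broken (reactants):
  Br–Br: 1 × 188 = 188
  C–C: 1 × 342 = 342
  C–H: 6 × 402 = 2412
  Σ(broken) = 2942 kJ
Bonds formed (products):
  C–Br: 1 × 284 = 284
  C–C: 1 × 342 = 342
  C–H: 5 × 402 = 2010
  H–Br: 1 × 373 = 373
  Σ(formed) = 3009 kJ
ΔH = Σ(broken) − Σ(formed) = 2942 − 3009 = −67 kJ

ΔH ≈ −67 kJ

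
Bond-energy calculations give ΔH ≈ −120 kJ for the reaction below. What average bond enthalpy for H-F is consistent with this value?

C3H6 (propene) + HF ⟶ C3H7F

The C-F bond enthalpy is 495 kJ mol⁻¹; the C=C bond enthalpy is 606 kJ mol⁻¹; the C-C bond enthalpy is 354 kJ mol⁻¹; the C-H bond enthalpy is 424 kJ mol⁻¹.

Let D be the H-F bond energy.
Σ(broken) = 1×354 + 6×424 + 1×606 + 1×D = 3504 + D
Σ(formed) = 2×354 + 1×495 + 7×424 = 4171
ΔH = Σ(broken) − Σ(formed) = (3504 + D) − (4171) = −667 + D
Setting this equal to −120 kJ gives D = 547 kJ/mol.

D(H-F) ≈ 547 kJ/mol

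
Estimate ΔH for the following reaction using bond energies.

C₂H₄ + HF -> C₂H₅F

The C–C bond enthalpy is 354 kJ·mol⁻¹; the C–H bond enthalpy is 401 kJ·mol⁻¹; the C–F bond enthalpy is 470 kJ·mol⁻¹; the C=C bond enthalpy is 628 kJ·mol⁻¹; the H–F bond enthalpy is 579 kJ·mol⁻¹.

ΔH ≈ −18 kJ

Bonds broken (reactants):
  C–H: 4 × 401 = 1604
  C=C: 1 × 628 = 628
  H–F: 1 × 579 = 579
  Σ(broken) = 2811 kJ
Bonds formed (products):
  C–C: 1 × 354 = 354
  C–F: 1 × 470 = 470
  C–H: 5 × 401 = 2005
  Σ(formed) = 2829 kJ
ΔH = Σ(broken) − Σ(formed) = 2811 − 2829 = −18 kJ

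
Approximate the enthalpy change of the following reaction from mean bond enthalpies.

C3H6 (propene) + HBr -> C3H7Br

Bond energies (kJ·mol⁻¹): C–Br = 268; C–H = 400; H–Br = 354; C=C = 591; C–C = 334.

Bonds broken (reactants):
  C–C: 1 × 334 = 334
  C–H: 6 × 400 = 2400
  C=C: 1 × 591 = 591
  H–Br: 1 × 354 = 354
  Σ(broken) = 3679 kJ
Bonds formed (products):
  C–Br: 1 × 268 = 268
  C–C: 2 × 334 = 668
  C–H: 7 × 400 = 2800
  Σ(formed) = 3736 kJ
ΔH = Σ(broken) − Σ(formed) = 3679 − 3736 = −57 kJ

ΔH ≈ −57 kJ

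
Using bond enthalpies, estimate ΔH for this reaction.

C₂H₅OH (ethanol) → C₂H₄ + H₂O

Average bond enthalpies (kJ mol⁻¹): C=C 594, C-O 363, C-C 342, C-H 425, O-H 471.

Bonds broken (reactants):
  C-C: 1 × 342 = 342
  C-H: 5 × 425 = 2125
  C-O: 1 × 363 = 363
  O-H: 1 × 471 = 471
  Σ(broken) = 3301 kJ
Bonds formed (products):
  C-H: 4 × 425 = 1700
  C=C: 1 × 594 = 594
  O-H: 2 × 471 = 942
  Σ(formed) = 3236 kJ
ΔH = Σ(broken) − Σ(formed) = 3301 − 3236 = +65 kJ

ΔH ≈ +65 kJ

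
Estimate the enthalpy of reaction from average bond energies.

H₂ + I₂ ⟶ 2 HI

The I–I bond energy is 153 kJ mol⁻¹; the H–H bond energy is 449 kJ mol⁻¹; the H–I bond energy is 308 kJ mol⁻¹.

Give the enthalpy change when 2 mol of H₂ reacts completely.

ΔH = −28 kJ

Bonds broken (reactants):
  H–H: 1 × 449 = 449
  I–I: 1 × 153 = 153
  Σ(broken) = 602 kJ
Bonds formed (products):
  H–I: 2 × 308 = 616
  Σ(formed) = 616 kJ
ΔH = Σ(broken) − Σ(formed) = 602 − 616 = −14 kJ
For 2× the reaction as written: 2 × (−14) = −28 kJ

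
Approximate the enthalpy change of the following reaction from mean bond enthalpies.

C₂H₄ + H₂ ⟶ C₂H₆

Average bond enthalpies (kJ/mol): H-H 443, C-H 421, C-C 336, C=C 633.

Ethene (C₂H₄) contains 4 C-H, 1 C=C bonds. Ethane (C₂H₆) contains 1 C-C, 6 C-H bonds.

Bonds broken (reactants):
  C-H: 4 × 421 = 1684
  C=C: 1 × 633 = 633
  H-H: 1 × 443 = 443
  Σ(broken) = 2760 kJ
Bonds formed (products):
  C-C: 1 × 336 = 336
  C-H: 6 × 421 = 2526
  Σ(formed) = 2862 kJ
ΔH = Σ(broken) − Σ(formed) = 2760 − 2862 = −102 kJ

ΔH ≈ −102 kJ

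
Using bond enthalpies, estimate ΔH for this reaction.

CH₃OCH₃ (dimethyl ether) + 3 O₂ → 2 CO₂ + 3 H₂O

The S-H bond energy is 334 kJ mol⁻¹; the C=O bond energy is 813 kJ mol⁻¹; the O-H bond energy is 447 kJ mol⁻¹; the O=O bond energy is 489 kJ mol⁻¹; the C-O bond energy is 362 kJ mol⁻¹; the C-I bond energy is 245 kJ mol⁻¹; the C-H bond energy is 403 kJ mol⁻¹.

Bonds broken (reactants):
  C-H: 6 × 403 = 2418
  C-O: 2 × 362 = 724
  O=O: 3 × 489 = 1467
  Σ(broken) = 4609 kJ
Bonds formed (products):
  C=O: 4 × 813 = 3252
  O-H: 6 × 447 = 2682
  Σ(formed) = 5934 kJ
ΔH = Σ(broken) − Σ(formed) = 4609 − 5934 = −1325 kJ

ΔH ≈ −1325 kJ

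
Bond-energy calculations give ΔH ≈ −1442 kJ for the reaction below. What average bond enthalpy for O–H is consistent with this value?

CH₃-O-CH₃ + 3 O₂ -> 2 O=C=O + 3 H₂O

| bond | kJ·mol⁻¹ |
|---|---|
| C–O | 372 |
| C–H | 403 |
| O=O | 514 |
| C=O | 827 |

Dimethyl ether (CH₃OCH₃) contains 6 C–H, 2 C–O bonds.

D(O–H) ≈ 473 kJ/mol

Let D be the O–H bond energy.
Σ(broken) = 6×403 + 2×372 + 3×514 = 4704
Σ(formed) = 4×827 + 6×D = 3308 + 6D
ΔH = Σ(broken) − Σ(formed) = (4704) − (3308 + 6D) = +1396 − 6D
Setting this equal to −1442 kJ gives 6D = 2838, so D = 473 kJ/mol.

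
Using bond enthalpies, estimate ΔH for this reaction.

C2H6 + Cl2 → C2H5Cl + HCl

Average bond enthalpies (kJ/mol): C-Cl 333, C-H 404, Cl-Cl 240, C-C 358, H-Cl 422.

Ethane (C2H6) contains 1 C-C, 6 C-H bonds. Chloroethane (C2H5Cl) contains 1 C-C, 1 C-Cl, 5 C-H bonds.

Bonds broken (reactants):
  C-C: 1 × 358 = 358
  C-H: 6 × 404 = 2424
  Cl-Cl: 1 × 240 = 240
  Σ(broken) = 3022 kJ
Bonds formed (products):
  C-C: 1 × 358 = 358
  C-Cl: 1 × 333 = 333
  C-H: 5 × 404 = 2020
  H-Cl: 1 × 422 = 422
  Σ(formed) = 3133 kJ
ΔH = Σ(broken) − Σ(formed) = 3022 − 3133 = −111 kJ

ΔH ≈ −111 kJ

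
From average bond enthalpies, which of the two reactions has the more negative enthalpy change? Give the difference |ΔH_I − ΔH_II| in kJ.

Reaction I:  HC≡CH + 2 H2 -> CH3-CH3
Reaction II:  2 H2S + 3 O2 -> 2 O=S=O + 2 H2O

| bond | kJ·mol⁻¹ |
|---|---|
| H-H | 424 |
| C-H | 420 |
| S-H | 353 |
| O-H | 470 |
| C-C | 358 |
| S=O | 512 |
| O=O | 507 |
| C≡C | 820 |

Reaction II, by 625 kJ

Reaction I:
  Bonds broken (reactants):
    C≡C: 1 × 820 = 820
    C-H: 2 × 420 = 840
    H-H: 2 × 424 = 848
    Σ(broken) = 2508 kJ
  Bonds formed (products):
    C-C: 1 × 358 = 358
    C-H: 6 × 420 = 2520
    Σ(formed) = 2878 kJ
  ΔH_I = 2508 − 2878 = −370 kJ
Reaction II:
  Bonds broken (reactants):
    O=O: 3 × 507 = 1521
    S-H: 4 × 353 = 1412
    Σ(broken) = 2933 kJ
  Bonds formed (products):
    O-H: 4 × 470 = 1880
    S=O: 4 × 512 = 2048
    Σ(formed) = 3928 kJ
  ΔH_II = 2933 − 3928 = −995 kJ
ΔH_I − ΔH_II = +625 kJ, so reaction II has the more negative ΔH; |ΔH_I − ΔH_II| = 625 kJ.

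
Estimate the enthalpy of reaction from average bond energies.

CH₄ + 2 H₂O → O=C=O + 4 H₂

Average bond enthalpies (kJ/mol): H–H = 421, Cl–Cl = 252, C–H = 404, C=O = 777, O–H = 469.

Bonds broken (reactants):
  C–H: 4 × 404 = 1616
  O–H: 4 × 469 = 1876
  Σ(broken) = 3492 kJ
Bonds formed (products):
  C=O: 2 × 777 = 1554
  H–H: 4 × 421 = 1684
  Σ(formed) = 3238 kJ
ΔH = Σ(broken) − Σ(formed) = 3492 − 3238 = +254 kJ

ΔH ≈ +254 kJ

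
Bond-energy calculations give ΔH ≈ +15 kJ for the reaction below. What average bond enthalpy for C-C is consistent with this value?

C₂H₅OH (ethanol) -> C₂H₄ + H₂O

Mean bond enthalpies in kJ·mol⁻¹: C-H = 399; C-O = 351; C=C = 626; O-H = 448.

Let D be the C-C bond energy.
Σ(broken) = 1×D + 5×399 + 1×351 + 1×448 = 2794 + D
Σ(formed) = 4×399 + 1×626 + 2×448 = 3118
ΔH = Σ(broken) − Σ(formed) = (2794 + D) − (3118) = −324 + D
Setting this equal to +15 kJ gives D = 339 kJ/mol.

D(C-C) ≈ 339 kJ/mol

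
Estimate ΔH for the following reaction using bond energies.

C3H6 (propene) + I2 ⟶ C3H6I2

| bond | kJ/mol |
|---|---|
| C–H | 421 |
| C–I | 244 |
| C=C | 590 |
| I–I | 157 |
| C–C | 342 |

Bonds broken (reactants):
  C–C: 1 × 342 = 342
  C–H: 6 × 421 = 2526
  C=C: 1 × 590 = 590
  I–I: 1 × 157 = 157
  Σ(broken) = 3615 kJ
Bonds formed (products):
  C–C: 2 × 342 = 684
  C–H: 6 × 421 = 2526
  C–I: 2 × 244 = 488
  Σ(formed) = 3698 kJ
ΔH = Σ(broken) − Σ(formed) = 3615 − 3698 = −83 kJ

ΔH ≈ −83 kJ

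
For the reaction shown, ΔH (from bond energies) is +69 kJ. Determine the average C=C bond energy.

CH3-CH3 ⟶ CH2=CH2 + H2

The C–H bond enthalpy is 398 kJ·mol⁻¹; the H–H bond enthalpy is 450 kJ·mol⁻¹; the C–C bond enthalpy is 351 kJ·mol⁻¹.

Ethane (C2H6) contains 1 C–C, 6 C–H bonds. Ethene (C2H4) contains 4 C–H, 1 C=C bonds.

D(C=C) ≈ 628 kJ/mol

Let D be the C=C bond energy.
Σ(broken) = 1×351 + 6×398 = 2739
Σ(formed) = 4×398 + 1×D + 1×450 = 2042 + D
ΔH = Σ(broken) − Σ(formed) = (2739) − (2042 + D) = +697 − D
Setting this equal to +69 kJ gives D = 628 kJ/mol.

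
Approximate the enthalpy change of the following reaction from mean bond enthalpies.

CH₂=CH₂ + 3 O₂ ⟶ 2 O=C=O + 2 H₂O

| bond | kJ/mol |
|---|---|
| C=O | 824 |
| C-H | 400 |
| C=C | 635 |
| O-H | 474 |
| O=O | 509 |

ΔH ≈ −1430 kJ

Bonds broken (reactants):
  C-H: 4 × 400 = 1600
  C=C: 1 × 635 = 635
  O=O: 3 × 509 = 1527
  Σ(broken) = 3762 kJ
Bonds formed (products):
  C=O: 4 × 824 = 3296
  O-H: 4 × 474 = 1896
  Σ(formed) = 5192 kJ
ΔH = Σ(broken) − Σ(formed) = 3762 − 5192 = −1430 kJ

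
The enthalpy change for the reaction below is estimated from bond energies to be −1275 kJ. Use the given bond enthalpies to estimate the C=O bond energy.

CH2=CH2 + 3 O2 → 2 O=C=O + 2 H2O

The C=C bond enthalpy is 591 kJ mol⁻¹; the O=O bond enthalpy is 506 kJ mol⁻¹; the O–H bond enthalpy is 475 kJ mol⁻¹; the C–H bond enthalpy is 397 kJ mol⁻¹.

D(C=O) ≈ 768 kJ/mol

Let D be the C=O bond energy.
Σ(broken) = 4×397 + 1×591 + 3×506 = 3697
Σ(formed) = 4×D + 4×475 = 1900 + 4D
ΔH = Σ(broken) − Σ(formed) = (3697) − (1900 + 4D) = +1797 − 4D
Setting this equal to −1275 kJ gives 4D = 3072, so D = 768 kJ/mol.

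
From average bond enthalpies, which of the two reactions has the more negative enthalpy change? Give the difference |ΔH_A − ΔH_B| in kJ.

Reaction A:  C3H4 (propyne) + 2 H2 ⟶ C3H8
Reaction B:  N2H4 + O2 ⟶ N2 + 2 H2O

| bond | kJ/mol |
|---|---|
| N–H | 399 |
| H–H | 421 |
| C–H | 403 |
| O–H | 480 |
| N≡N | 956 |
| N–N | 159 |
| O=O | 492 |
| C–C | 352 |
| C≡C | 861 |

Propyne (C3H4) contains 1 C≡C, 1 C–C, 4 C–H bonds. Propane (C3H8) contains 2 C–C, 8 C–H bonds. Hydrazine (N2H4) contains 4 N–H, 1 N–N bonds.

Reaction B, by 368 kJ

Reaction A:
  Bonds broken (reactants):
    C≡C: 1 × 861 = 861
    C–C: 1 × 352 = 352
    C–H: 4 × 403 = 1612
    H–H: 2 × 421 = 842
    Σ(broken) = 3667 kJ
  Bonds formed (products):
    C–C: 2 × 352 = 704
    C–H: 8 × 403 = 3224
    Σ(formed) = 3928 kJ
  ΔH_A = 3667 − 3928 = −261 kJ
Reaction B:
  Bonds broken (reactants):
    N–H: 4 × 399 = 1596
    N–N: 1 × 159 = 159
    O=O: 1 × 492 = 492
    Σ(broken) = 2247 kJ
  Bonds formed (products):
    N≡N: 1 × 956 = 956
    O–H: 4 × 480 = 1920
    Σ(formed) = 2876 kJ
  ΔH_B = 2247 − 2876 = −629 kJ
ΔH_A − ΔH_B = +368 kJ, so reaction B has the more negative ΔH; |ΔH_A − ΔH_B| = 368 kJ.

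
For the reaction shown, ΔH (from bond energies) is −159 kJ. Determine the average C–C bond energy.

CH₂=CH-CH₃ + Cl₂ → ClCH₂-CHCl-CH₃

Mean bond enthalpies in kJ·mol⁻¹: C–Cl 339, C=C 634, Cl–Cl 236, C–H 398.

Let D be the C–C bond energy.
Σ(broken) = 1×D + 6×398 + 1×634 + 1×236 = 3258 + D
Σ(formed) = 2×D + 2×339 + 6×398 = 3066 + 2D
ΔH = Σ(broken) − Σ(formed) = (3258 + D) − (3066 + 2D) = +192 − D
Setting this equal to −159 kJ gives D = 351 kJ/mol.

D(C–C) ≈ 351 kJ/mol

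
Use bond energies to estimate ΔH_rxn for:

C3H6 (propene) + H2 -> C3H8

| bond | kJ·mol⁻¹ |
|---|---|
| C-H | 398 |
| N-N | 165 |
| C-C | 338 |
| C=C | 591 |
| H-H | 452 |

ΔH ≈ −91 kJ

Bonds broken (reactants):
  C-C: 1 × 338 = 338
  C-H: 6 × 398 = 2388
  C=C: 1 × 591 = 591
  H-H: 1 × 452 = 452
  Σ(broken) = 3769 kJ
Bonds formed (products):
  C-C: 2 × 338 = 676
  C-H: 8 × 398 = 3184
  Σ(formed) = 3860 kJ
ΔH = Σ(broken) − Σ(formed) = 3769 − 3860 = −91 kJ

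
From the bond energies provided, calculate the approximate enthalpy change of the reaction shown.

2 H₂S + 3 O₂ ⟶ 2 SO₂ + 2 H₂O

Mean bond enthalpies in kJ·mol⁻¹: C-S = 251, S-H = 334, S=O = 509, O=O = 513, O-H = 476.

ΔH ≈ −1065 kJ

Bonds broken (reactants):
  O=O: 3 × 513 = 1539
  S-H: 4 × 334 = 1336
  Σ(broken) = 2875 kJ
Bonds formed (products):
  O-H: 4 × 476 = 1904
  S=O: 4 × 509 = 2036
  Σ(formed) = 3940 kJ
ΔH = Σ(broken) − Σ(formed) = 2875 − 3940 = −1065 kJ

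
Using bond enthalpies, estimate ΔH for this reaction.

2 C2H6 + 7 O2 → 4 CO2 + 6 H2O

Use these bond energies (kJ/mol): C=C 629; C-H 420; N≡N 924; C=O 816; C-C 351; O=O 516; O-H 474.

ΔH ≈ −2862 kJ

Bonds broken (reactants):
  C-C: 2 × 351 = 702
  C-H: 12 × 420 = 5040
  O=O: 7 × 516 = 3612
  Σ(broken) = 9354 kJ
Bonds formed (products):
  C=O: 8 × 816 = 6528
  O-H: 12 × 474 = 5688
  Σ(formed) = 12216 kJ
ΔH = Σ(broken) − Σ(formed) = 9354 − 12216 = −2862 kJ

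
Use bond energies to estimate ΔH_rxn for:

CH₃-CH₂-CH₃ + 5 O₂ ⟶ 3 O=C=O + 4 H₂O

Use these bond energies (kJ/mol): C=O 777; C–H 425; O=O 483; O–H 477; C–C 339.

ΔH ≈ −1985 kJ

Bonds broken (reactants):
  C–C: 2 × 339 = 678
  C–H: 8 × 425 = 3400
  O=O: 5 × 483 = 2415
  Σ(broken) = 6493 kJ
Bonds formed (products):
  C=O: 6 × 777 = 4662
  O–H: 8 × 477 = 3816
  Σ(formed) = 8478 kJ
ΔH = Σ(broken) − Σ(formed) = 6493 − 8478 = −1985 kJ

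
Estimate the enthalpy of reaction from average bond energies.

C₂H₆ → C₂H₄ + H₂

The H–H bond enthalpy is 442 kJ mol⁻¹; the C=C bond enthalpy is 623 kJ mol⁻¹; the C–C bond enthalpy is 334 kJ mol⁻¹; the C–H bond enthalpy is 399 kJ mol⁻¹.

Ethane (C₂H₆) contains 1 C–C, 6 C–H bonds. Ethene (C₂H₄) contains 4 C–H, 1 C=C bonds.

ΔH ≈ +67 kJ

Bonds broken (reactants):
  C–C: 1 × 334 = 334
  C–H: 6 × 399 = 2394
  Σ(broken) = 2728 kJ
Bonds formed (products):
  C–H: 4 × 399 = 1596
  C=C: 1 × 623 = 623
  H–H: 1 × 442 = 442
  Σ(formed) = 2661 kJ
ΔH = Σ(broken) − Σ(formed) = 2728 − 2661 = +67 kJ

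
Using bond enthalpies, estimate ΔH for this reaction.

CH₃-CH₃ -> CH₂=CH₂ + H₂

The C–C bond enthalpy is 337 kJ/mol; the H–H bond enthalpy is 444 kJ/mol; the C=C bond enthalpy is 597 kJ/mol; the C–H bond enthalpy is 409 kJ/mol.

Bonds broken (reactants):
  C–C: 1 × 337 = 337
  C–H: 6 × 409 = 2454
  Σ(broken) = 2791 kJ
Bonds formed (products):
  C–H: 4 × 409 = 1636
  C=C: 1 × 597 = 597
  H–H: 1 × 444 = 444
  Σ(formed) = 2677 kJ
ΔH = Σ(broken) − Σ(formed) = 2791 − 2677 = +114 kJ

ΔH ≈ +114 kJ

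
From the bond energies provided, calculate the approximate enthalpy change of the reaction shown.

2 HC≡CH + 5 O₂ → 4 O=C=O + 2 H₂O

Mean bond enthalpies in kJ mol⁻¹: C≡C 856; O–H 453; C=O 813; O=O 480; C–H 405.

Bonds broken (reactants):
  C≡C: 2 × 856 = 1712
  C–H: 4 × 405 = 1620
  O=O: 5 × 480 = 2400
  Σ(broken) = 5732 kJ
Bonds formed (products):
  C=O: 8 × 813 = 6504
  O–H: 4 × 453 = 1812
  Σ(formed) = 8316 kJ
ΔH = Σ(broken) − Σ(formed) = 5732 − 8316 = −2584 kJ

ΔH ≈ −2584 kJ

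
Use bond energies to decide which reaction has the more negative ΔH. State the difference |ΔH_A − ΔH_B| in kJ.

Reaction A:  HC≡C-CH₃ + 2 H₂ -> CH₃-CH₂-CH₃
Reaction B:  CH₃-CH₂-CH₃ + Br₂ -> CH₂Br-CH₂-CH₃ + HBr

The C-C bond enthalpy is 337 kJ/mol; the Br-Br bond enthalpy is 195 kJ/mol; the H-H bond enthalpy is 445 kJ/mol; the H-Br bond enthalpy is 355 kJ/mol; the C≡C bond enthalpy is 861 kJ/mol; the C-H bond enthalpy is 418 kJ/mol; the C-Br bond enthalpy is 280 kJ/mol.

Reaction A, by 236 kJ

Reaction A:
  Bonds broken (reactants):
    C≡C: 1 × 861 = 861
    C-C: 1 × 337 = 337
    C-H: 4 × 418 = 1672
    H-H: 2 × 445 = 890
    Σ(broken) = 3760 kJ
  Bonds formed (products):
    C-C: 2 × 337 = 674
    C-H: 8 × 418 = 3344
    Σ(formed) = 4018 kJ
  ΔH_A = 3760 − 4018 = −258 kJ
Reaction B:
  Bonds broken (reactants):
    Br-Br: 1 × 195 = 195
    C-C: 2 × 337 = 674
    C-H: 8 × 418 = 3344
    Σ(broken) = 4213 kJ
  Bonds formed (products):
    C-Br: 1 × 280 = 280
    C-C: 2 × 337 = 674
    C-H: 7 × 418 = 2926
    H-Br: 1 × 355 = 355
    Σ(formed) = 4235 kJ
  ΔH_B = 4213 − 4235 = −22 kJ
ΔH_A − ΔH_B = −236 kJ, so reaction A has the more negative ΔH; |ΔH_A − ΔH_B| = 236 kJ.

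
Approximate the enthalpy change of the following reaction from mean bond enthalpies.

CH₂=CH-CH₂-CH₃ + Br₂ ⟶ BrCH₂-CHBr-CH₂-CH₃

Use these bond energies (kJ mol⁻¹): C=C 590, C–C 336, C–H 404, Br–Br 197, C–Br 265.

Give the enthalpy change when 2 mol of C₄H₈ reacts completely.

Bonds broken (reactants):
  Br–Br: 1 × 197 = 197
  C–C: 2 × 336 = 672
  C–H: 8 × 404 = 3232
  C=C: 1 × 590 = 590
  Σ(broken) = 4691 kJ
Bonds formed (products):
  C–Br: 2 × 265 = 530
  C–C: 3 × 336 = 1008
  C–H: 8 × 404 = 3232
  Σ(formed) = 4770 kJ
ΔH = Σ(broken) − Σ(formed) = 4691 − 4770 = −79 kJ
For 2× the reaction as written: 2 × (−79) = −158 kJ

ΔH = −158 kJ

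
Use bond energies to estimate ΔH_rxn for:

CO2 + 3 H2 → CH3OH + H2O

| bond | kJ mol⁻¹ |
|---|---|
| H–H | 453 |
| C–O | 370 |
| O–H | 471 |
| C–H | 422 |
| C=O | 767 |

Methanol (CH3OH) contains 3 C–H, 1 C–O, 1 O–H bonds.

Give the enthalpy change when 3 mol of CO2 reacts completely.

ΔH = −468 kJ

Bonds broken (reactants):
  C=O: 2 × 767 = 1534
  H–H: 3 × 453 = 1359
  Σ(broken) = 2893 kJ
Bonds formed (products):
  C–H: 3 × 422 = 1266
  C–O: 1 × 370 = 370
  O–H: 3 × 471 = 1413
  Σ(formed) = 3049 kJ
ΔH = Σ(broken) − Σ(formed) = 2893 − 3049 = −156 kJ
For 3× the reaction as written: 3 × (−156) = −468 kJ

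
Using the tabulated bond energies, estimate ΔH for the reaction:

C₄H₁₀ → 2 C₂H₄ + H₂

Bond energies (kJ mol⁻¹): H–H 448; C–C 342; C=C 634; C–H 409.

ΔH ≈ +128 kJ

Bonds broken (reactants):
  C–C: 3 × 342 = 1026
  C–H: 10 × 409 = 4090
  Σ(broken) = 5116 kJ
Bonds formed (products):
  C–H: 8 × 409 = 3272
  C=C: 2 × 634 = 1268
  H–H: 1 × 448 = 448
  Σ(formed) = 4988 kJ
ΔH = Σ(broken) − Σ(formed) = 5116 − 4988 = +128 kJ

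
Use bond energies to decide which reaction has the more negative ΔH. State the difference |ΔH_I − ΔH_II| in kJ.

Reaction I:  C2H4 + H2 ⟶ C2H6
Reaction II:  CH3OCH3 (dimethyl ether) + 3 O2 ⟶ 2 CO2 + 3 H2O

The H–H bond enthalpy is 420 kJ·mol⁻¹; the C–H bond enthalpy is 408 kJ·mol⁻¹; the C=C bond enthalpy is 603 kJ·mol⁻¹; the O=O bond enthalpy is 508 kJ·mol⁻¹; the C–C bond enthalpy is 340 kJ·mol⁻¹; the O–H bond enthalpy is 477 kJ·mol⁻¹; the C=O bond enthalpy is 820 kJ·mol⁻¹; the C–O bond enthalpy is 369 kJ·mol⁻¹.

Reaction I:
  Bonds broken (reactants):
    C–H: 4 × 408 = 1632
    C=C: 1 × 603 = 603
    H–H: 1 × 420 = 420
    Σ(broken) = 2655 kJ
  Bonds formed (products):
    C–C: 1 × 340 = 340
    C–H: 6 × 408 = 2448
    Σ(formed) = 2788 kJ
  ΔH_I = 2655 − 2788 = −133 kJ
Reaction II:
  Bonds broken (reactants):
    C–H: 6 × 408 = 2448
    C–O: 2 × 369 = 738
    O=O: 3 × 508 = 1524
    Σ(broken) = 4710 kJ
  Bonds formed (products):
    C=O: 4 × 820 = 3280
    O–H: 6 × 477 = 2862
    Σ(formed) = 6142 kJ
  ΔH_II = 4710 − 6142 = −1432 kJ
ΔH_I − ΔH_II = +1299 kJ, so reaction II has the more negative ΔH; |ΔH_I − ΔH_II| = 1299 kJ.

Reaction II, by 1299 kJ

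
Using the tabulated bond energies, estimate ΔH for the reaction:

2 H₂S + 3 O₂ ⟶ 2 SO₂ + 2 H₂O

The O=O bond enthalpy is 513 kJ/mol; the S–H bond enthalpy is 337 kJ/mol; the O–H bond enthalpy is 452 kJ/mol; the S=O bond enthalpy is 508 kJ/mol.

ΔH ≈ −953 kJ

Bonds broken (reactants):
  O=O: 3 × 513 = 1539
  S–H: 4 × 337 = 1348
  Σ(broken) = 2887 kJ
Bonds formed (products):
  O–H: 4 × 452 = 1808
  S=O: 4 × 508 = 2032
  Σ(formed) = 3840 kJ
ΔH = Σ(broken) − Σ(formed) = 2887 − 3840 = −953 kJ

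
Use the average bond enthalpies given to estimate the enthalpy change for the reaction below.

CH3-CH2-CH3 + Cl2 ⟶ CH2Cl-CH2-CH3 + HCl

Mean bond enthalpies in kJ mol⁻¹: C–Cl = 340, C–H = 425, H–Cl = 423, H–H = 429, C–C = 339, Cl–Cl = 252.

ΔH ≈ −86 kJ

Bonds broken (reactants):
  C–C: 2 × 339 = 678
  C–H: 8 × 425 = 3400
  Cl–Cl: 1 × 252 = 252
  Σ(broken) = 4330 kJ
Bonds formed (products):
  C–C: 2 × 339 = 678
  C–Cl: 1 × 340 = 340
  C–H: 7 × 425 = 2975
  H–Cl: 1 × 423 = 423
  Σ(formed) = 4416 kJ
ΔH = Σ(broken) − Σ(formed) = 4330 − 4416 = −86 kJ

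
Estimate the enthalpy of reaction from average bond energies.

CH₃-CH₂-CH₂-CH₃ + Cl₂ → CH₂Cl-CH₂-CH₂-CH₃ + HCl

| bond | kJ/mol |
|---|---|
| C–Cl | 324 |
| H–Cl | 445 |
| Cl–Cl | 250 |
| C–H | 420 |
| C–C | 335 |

Bonds broken (reactants):
  C–C: 3 × 335 = 1005
  C–H: 10 × 420 = 4200
  Cl–Cl: 1 × 250 = 250
  Σ(broken) = 5455 kJ
Bonds formed (products):
  C–C: 3 × 335 = 1005
  C–Cl: 1 × 324 = 324
  C–H: 9 × 420 = 3780
  H–Cl: 1 × 445 = 445
  Σ(formed) = 5554 kJ
ΔH = Σ(broken) − Σ(formed) = 5455 − 5554 = −99 kJ

ΔH ≈ −99 kJ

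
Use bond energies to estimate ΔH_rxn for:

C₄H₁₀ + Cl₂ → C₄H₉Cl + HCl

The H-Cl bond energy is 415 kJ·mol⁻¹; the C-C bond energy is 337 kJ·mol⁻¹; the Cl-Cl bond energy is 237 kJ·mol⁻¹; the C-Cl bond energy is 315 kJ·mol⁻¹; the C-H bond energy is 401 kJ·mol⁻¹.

Bonds broken (reactants):
  C-C: 3 × 337 = 1011
  C-H: 10 × 401 = 4010
  Cl-Cl: 1 × 237 = 237
  Σ(broken) = 5258 kJ
Bonds formed (products):
  C-C: 3 × 337 = 1011
  C-Cl: 1 × 315 = 315
  C-H: 9 × 401 = 3609
  H-Cl: 1 × 415 = 415
  Σ(formed) = 5350 kJ
ΔH = Σ(broken) − Σ(formed) = 5258 − 5350 = −92 kJ

ΔH ≈ −92 kJ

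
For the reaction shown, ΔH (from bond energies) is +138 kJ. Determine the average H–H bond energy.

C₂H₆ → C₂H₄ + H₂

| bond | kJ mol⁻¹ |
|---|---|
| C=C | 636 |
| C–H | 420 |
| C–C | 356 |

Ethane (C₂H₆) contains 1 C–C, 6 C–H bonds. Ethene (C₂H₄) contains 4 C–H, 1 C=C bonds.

D(H–H) ≈ 422 kJ/mol

Let D be the H–H bond energy.
Σ(broken) = 1×356 + 6×420 = 2876
Σ(formed) = 4×420 + 1×636 + 1×D = 2316 + D
ΔH = Σ(broken) − Σ(formed) = (2876) − (2316 + D) = +560 − D
Setting this equal to +138 kJ gives D = 422 kJ/mol.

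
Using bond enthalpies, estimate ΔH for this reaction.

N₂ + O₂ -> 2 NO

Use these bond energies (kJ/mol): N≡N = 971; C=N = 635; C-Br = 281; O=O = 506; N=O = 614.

ΔH ≈ +249 kJ

Bonds broken (reactants):
  N≡N: 1 × 971 = 971
  O=O: 1 × 506 = 506
  Σ(broken) = 1477 kJ
Bonds formed (products):
  N=O: 2 × 614 = 1228
  Σ(formed) = 1228 kJ
ΔH = Σ(broken) − Σ(formed) = 1477 − 1228 = +249 kJ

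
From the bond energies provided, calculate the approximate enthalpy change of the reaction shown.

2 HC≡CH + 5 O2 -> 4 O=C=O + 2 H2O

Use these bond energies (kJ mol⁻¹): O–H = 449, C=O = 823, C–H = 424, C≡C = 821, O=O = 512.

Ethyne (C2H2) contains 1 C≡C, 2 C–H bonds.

ΔH ≈ −2482 kJ

Bonds broken (reactants):
  C≡C: 2 × 821 = 1642
  C–H: 4 × 424 = 1696
  O=O: 5 × 512 = 2560
  Σ(broken) = 5898 kJ
Bonds formed (products):
  C=O: 8 × 823 = 6584
  O–H: 4 × 449 = 1796
  Σ(formed) = 8380 kJ
ΔH = Σ(broken) − Σ(formed) = 5898 − 8380 = −2482 kJ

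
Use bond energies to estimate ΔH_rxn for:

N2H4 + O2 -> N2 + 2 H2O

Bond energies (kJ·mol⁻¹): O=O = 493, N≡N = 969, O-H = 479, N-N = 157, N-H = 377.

Bonds broken (reactants):
  N-H: 4 × 377 = 1508
  N-N: 1 × 157 = 157
  O=O: 1 × 493 = 493
  Σ(broken) = 2158 kJ
Bonds formed (products):
  N≡N: 1 × 969 = 969
  O-H: 4 × 479 = 1916
  Σ(formed) = 2885 kJ
ΔH = Σ(broken) − Σ(formed) = 2158 − 2885 = −727 kJ

ΔH ≈ −727 kJ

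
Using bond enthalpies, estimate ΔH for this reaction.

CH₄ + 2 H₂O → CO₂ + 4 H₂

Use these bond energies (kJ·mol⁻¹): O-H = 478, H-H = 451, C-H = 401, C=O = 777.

Bonds broken (reactants):
  C-H: 4 × 401 = 1604
  O-H: 4 × 478 = 1912
  Σ(broken) = 3516 kJ
Bonds formed (products):
  C=O: 2 × 777 = 1554
  H-H: 4 × 451 = 1804
  Σ(formed) = 3358 kJ
ΔH = Σ(broken) − Σ(formed) = 3516 − 3358 = +158 kJ

ΔH ≈ +158 kJ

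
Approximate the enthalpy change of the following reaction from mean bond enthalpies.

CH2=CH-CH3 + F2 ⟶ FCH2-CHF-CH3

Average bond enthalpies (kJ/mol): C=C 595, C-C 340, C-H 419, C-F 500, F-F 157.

Bonds broken (reactants):
  C-C: 1 × 340 = 340
  C-H: 6 × 419 = 2514
  C=C: 1 × 595 = 595
  F-F: 1 × 157 = 157
  Σ(broken) = 3606 kJ
Bonds formed (products):
  C-C: 2 × 340 = 680
  C-F: 2 × 500 = 1000
  C-H: 6 × 419 = 2514
  Σ(formed) = 4194 kJ
ΔH = Σ(broken) − Σ(formed) = 3606 − 4194 = −588 kJ

ΔH ≈ −588 kJ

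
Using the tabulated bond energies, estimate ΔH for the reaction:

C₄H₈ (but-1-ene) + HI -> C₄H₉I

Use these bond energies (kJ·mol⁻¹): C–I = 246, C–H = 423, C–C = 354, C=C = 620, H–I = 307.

ΔH ≈ −96 kJ

Bonds broken (reactants):
  C–C: 2 × 354 = 708
  C–H: 8 × 423 = 3384
  C=C: 1 × 620 = 620
  H–I: 1 × 307 = 307
  Σ(broken) = 5019 kJ
Bonds formed (products):
  C–C: 3 × 354 = 1062
  C–H: 9 × 423 = 3807
  C–I: 1 × 246 = 246
  Σ(formed) = 5115 kJ
ΔH = Σ(broken) − Σ(formed) = 5019 − 5115 = −96 kJ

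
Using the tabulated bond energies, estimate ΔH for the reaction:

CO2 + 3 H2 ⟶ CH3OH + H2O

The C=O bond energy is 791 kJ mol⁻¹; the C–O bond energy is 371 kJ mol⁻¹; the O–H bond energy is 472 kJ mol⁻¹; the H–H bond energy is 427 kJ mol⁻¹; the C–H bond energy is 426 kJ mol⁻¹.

Bonds broken (reactants):
  C=O: 2 × 791 = 1582
  H–H: 3 × 427 = 1281
  Σ(broken) = 2863 kJ
Bonds formed (products):
  C–H: 3 × 426 = 1278
  C–O: 1 × 371 = 371
  O–H: 3 × 472 = 1416
  Σ(formed) = 3065 kJ
ΔH = Σ(broken) − Σ(formed) = 2863 − 3065 = −202 kJ

ΔH ≈ −202 kJ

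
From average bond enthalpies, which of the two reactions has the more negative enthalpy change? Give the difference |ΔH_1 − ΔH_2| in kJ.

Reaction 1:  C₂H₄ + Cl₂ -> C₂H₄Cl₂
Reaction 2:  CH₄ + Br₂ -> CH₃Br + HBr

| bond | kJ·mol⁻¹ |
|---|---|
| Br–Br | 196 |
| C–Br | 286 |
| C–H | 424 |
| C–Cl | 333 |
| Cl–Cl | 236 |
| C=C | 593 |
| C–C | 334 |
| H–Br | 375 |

Reaction 1:
  Bonds broken (reactants):
    C–H: 4 × 424 = 1696
    C=C: 1 × 593 = 593
    Cl–Cl: 1 × 236 = 236
    Σ(broken) = 2525 kJ
  Bonds formed (products):
    C–C: 1 × 334 = 334
    C–Cl: 2 × 333 = 666
    C–H: 4 × 424 = 1696
    Σ(formed) = 2696 kJ
  ΔH_1 = 2525 − 2696 = −171 kJ
Reaction 2:
  Bonds broken (reactants):
    Br–Br: 1 × 196 = 196
    C–H: 4 × 424 = 1696
    Σ(broken) = 1892 kJ
  Bonds formed (products):
    C–Br: 1 × 286 = 286
    C–H: 3 × 424 = 1272
    H–Br: 1 × 375 = 375
    Σ(formed) = 1933 kJ
  ΔH_2 = 1892 − 1933 = −41 kJ
ΔH_1 − ΔH_2 = −130 kJ, so reaction 1 has the more negative ΔH; |ΔH_1 − ΔH_2| = 130 kJ.

Reaction 1, by 130 kJ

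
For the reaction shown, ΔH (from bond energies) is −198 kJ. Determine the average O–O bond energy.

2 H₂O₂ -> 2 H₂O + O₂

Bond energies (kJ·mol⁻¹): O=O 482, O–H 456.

Let D be the O–O bond energy.
Σ(broken) = 4×456 + 2×D = 1824 + 2D
Σ(formed) = 4×456 + 1×482 = 2306
ΔH = Σ(broken) − Σ(formed) = (1824 + 2D) − (2306) = −482 + 2D
Setting this equal to −198 kJ gives 2D = 284, so D = 142 kJ/mol.

D(O–O) ≈ 142 kJ/mol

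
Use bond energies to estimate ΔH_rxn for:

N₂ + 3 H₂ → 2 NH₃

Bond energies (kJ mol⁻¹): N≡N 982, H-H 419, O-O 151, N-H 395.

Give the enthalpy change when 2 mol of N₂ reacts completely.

Bonds broken (reactants):
  H-H: 3 × 419 = 1257
  N≡N: 1 × 982 = 982
  Σ(broken) = 2239 kJ
Bonds formed (products):
  N-H: 6 × 395 = 2370
  Σ(formed) = 2370 kJ
ΔH = Σ(broken) − Σ(formed) = 2239 − 2370 = −131 kJ
For 2× the reaction as written: 2 × (−131) = −262 kJ

ΔH = −262 kJ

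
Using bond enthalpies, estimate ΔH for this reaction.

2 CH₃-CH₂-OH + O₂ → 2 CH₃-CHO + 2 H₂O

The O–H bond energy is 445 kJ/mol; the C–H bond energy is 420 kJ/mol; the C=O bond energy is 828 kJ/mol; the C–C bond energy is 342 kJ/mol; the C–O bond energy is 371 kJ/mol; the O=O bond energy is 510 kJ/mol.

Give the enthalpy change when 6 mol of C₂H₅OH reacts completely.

Bonds broken (reactants):
  C–C: 2 × 342 = 684
  C–H: 10 × 420 = 4200
  C–O: 2 × 371 = 742
  O–H: 2 × 445 = 890
  O=O: 1 × 510 = 510
  Σ(broken) = 7026 kJ
Bonds formed (products):
  C–C: 2 × 342 = 684
  C–H: 8 × 420 = 3360
  C=O: 2 × 828 = 1656
  O–H: 4 × 445 = 1780
  Σ(formed) = 7480 kJ
ΔH = Σ(broken) − Σ(formed) = 7026 − 7480 = −454 kJ
For 3× the reaction as written: 3 × (−454) = −1362 kJ

ΔH = −1362 kJ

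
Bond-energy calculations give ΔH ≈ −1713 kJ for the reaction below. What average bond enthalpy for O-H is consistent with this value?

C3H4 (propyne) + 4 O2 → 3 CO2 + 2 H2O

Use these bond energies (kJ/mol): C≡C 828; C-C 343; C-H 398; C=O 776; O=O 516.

D(O-H) ≈ 471 kJ/mol

Let D be the O-H bond energy.
Σ(broken) = 1×828 + 1×343 + 4×398 + 4×516 = 4827
Σ(formed) = 6×776 + 4×D = 4656 + 4D
ΔH = Σ(broken) − Σ(formed) = (4827) − (4656 + 4D) = +171 − 4D
Setting this equal to −1713 kJ gives 4D = 1884, so D = 471 kJ/mol.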